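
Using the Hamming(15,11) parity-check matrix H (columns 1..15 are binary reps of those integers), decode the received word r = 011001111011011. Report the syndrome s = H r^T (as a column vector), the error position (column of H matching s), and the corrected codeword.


s = (0, 1, 1, 1)^T, error position = 7, corrected codeword c = 011001011011011

Compute s = H r^T mod 2 one row at a time:
  s_1 = 1 + 1 + 0 + 1 + 1 + 0 + 1 + 1 = 6 ≡ 0 (mod 2).
  s_2 = 0 + 0 + 1 + 1 + 1 + 0 + 1 + 1 = 5 ≡ 1 (mod 2).
  s_3 = 1 + 1 + 1 + 1 + 0 + 1 + 1 + 1 = 7 ≡ 1 (mod 2).
  s_4 = 0 + 1 + 0 + 1 + 1 + 1 + 0 + 1 = 5 ≡ 1 (mod 2).
s = (0, 1, 1, 1)^T — this equals column 7 of H (binary 0111), so error is at position 7.
Correct: flip bit 7 of r = 011001111011011 to get c = 011001011011011.


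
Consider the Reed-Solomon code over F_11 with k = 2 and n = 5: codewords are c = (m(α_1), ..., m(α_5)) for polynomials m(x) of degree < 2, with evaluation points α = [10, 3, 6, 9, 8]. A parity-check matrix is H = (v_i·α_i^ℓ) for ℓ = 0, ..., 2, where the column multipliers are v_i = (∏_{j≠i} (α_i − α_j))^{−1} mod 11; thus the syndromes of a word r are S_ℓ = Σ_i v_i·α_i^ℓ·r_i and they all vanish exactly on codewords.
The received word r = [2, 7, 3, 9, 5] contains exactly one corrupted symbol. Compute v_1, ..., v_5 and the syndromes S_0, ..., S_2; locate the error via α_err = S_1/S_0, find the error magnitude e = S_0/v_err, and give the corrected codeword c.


S = (10, 5, 8), error at position 3, error magnitude e = 6, c = [2, 7, 8, 9, 5].

Step 1: column multipliers v_i = (∏_{j≠i}(α_i − α_j))^{−1} mod 11.
  i = 1 (α = 10): (10−3)(10−6)(10−9)(10−8) = 7·4·1·2 = 56 ≡ 1, so v_1 = 1^{−1} = 1 (mod 11).
  i = 2 (α = 3): (3−10)(3−6)(3−9)(3−8) = (−7)·(−3)·(−6)·(−5) = 630 ≡ 3, so v_2 = 3^{−1} = 4 (mod 11).
  i = 3 (α = 6): (6−10)(6−3)(6−9)(6−8) = (−4)·3·(−3)·(−2) = −72 ≡ 5, so v_3 = 5^{−1} = 9 (mod 11).
  i = 4 (α = 9): (9−10)(9−3)(9−6)(9−8) = (−1)·6·3·1 = −18 ≡ 4, so v_4 = 4^{−1} = 3 (mod 11).
  i = 5 (α = 8): (8−10)(8−3)(8−6)(8−9) = (−2)·5·2·(−1) = 20 ≡ 9, so v_5 = 9^{−1} = 5 (mod 11).
  v = [1, 4, 9, 3, 5].
Step 2: syndromes of r = [2, 7, 3, 9, 5] (all sums mod 11).
  S_0 = Σ v_i r_i = 1·2 + 4·7 + 9·3 + 3·9 + 5·5 = 109 ≡ 10.
  S_1 = Σ v_i α_i r_i = 1·10·2 + 4·3·7 + 9·6·3 + 3·9·9 + 5·8·5 = 709 ≡ 5.
  α_i^2 mod 11 = [1, 9, 3, 4, 9].
  S_2 = Σ v_i α_i^2 r_i = 1·1·2 + 4·9·7 + 9·3·3 + 3·4·9 + 5·9·5 = 668 ≡ 8.
  S = (10, 5, 8) ≠ 0, so r is not a codeword (an error is present).
Step 3: locate the error. For a single error e at position i, S_ℓ = v_i·e·α_i^ℓ, so α_err = S_1/S_0.
  S_0^{−1} = 10^{−1} = 10 (mod 11), so α_err = 5·10 = 50 ≡ 6 = α_3. Error position i = 3.
  Consistency check: S_2/S_1 = 8·9 = 72 ≡ 6 = α_err ✓ (single-error assumption holds).
Step 4: error magnitude e = S_0/v_3 = S_0·∏_{j≠3}(α_3 − α_j) = 10·5 = 50 ≡ 6 (mod 11).
Step 5: correct position 3: c_3 = r_3 − e = 3 − 6 ≡ 8 (mod 11). Hence c = [2, 7, 8, 9, 5].
  Check: interpolating c through the α_i gives m(x) = 6 + 4·x (degree < 2) with m(α_i) = c_i for every i, so c is indeed a codeword.


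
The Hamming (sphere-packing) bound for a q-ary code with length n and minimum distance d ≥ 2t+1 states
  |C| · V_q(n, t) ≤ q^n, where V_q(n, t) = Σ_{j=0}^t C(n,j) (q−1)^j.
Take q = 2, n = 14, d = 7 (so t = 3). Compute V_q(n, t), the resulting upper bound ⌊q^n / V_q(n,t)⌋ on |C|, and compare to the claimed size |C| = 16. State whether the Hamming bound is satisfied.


V_q(n, t) = 470, q^n = 16384, Hamming bound = 34, |C| = 16 ≤ bound (satisfied).

Step 1: Compute V_q(n, t) = Σ_{j=0}^3 C(n, j) (q−1)^j.
  j = 0: C(14,0)·(1)^0 = 1·1 = 1.
  j = 1: C(14,1)·(1)^1 = 14·1 = 14.
  j = 2: C(14,2)·(1)^2 = 91·1 = 91.
  j = 3: C(14,3)·(1)^3 = 364·1 = 364.
  V_q(n, t) = 1 + 14 + 91 + 364 = 470.
Step 2: q^n = 2^14 = 16384.
Step 3: Hamming bound ⌊q^n / V_q(n,t)⌋ = ⌊16384/470⌋ = 34.
Step 4: Compare |C| = 16 to 34: satisfied.
The claimed |C| lies below the Hamming bound.


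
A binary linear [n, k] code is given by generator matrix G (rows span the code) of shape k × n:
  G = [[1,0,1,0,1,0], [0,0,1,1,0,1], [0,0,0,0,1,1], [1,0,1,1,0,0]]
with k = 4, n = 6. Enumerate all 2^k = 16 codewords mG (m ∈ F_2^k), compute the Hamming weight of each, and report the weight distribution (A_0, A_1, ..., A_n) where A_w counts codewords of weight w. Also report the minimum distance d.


Weight distribution: A_0 = 1, A_1 = 1, A_2 = 6, A_3 = 6, A_4 = 1, A_5 = 1. Minimum distance d = 1.

Enumerate all 2^4 = 16 messages m ∈ F_2^4.
For each, compute codeword c = mG in F_2^6, then tally its weight.
  m = 0000 → c = 000000, weight = 0.
  m = 1000 → c = 101010, weight = 3.
  m = 0100 → c = 001101, weight = 3.
  m = 1100 → c = 100111, weight = 4.
  m = 0010 → c = 000011, weight = 2.
  m = 1010 → c = 101001, weight = 3.
  m = 0110 → c = 001110, weight = 3.
  m = 1110 → c = 100100, weight = 2.
  m = 0001 → c = 101100, weight = 3.
  m = 1001 → c = 000110, weight = 2.
  m = 0101 → c = 100001, weight = 2.
  m = 1101 → c = 001011, weight = 3.
  m = 0011 → c = 101111, weight = 5.
  m = 1011 → c = 000101, weight = 2.
  m = 0111 → c = 100010, weight = 2.
  m = 1111 → c = 001000, weight = 1.
Tally weights:
  weight 0: 1 codewords.
  weight 1: 1 codewords.
  weight 2: 6 codewords.
  weight 3: 6 codewords.
  weight 4: 1 codewords.
  weight 5: 1 codewords.
Minimum distance d = smallest w > 0 with A_w > 0 = 1.
Sanity: Σ A_w = 16 = 2^4 = 16 ✓.


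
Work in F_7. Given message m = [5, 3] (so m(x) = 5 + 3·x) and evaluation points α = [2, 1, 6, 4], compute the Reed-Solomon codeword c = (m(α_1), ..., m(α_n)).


c = [4, 1, 2, 3]

Message polynomial: m(x) = 5 + 3·x (mod 7).
For each evaluation point α_i, compute m(α_i) mod 7:
  α_1 = 2: Horner steps 3 → 4, so m(2) = 4.
  α_2 = 1: Horner steps 3 → 1, so m(1) = 1.
  α_3 = 6: Horner steps 3 → 2, so m(6) = 2.
  α_4 = 4: Horner steps 3 → 3, so m(4) = 3.
Codeword c = [4, 1, 2, 3] ∈ F_7^4.


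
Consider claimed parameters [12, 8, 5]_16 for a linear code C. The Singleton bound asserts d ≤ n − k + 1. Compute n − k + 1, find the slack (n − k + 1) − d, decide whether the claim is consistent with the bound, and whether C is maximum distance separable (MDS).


Singleton RHS = n − k + 1 = 5, slack = 0, bound satisfied, MDS.

Singleton bound: d ≤ n − k + 1.
Here n = 12, k = 8, so n − k + 1 = 5.
Given d = 5, check d ≤ 5: YES.
Slack = (n − k + 1) − d = 0.
The code is MDS (slack = 0).
Description: the claimed parameters are [12, 8, 5]_16; such a code would be MDS (meets Singleton bound).


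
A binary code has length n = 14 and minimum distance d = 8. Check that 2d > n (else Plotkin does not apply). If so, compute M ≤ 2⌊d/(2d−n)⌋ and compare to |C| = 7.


Plotkin bound M ≤ 8; given |C| = 7 ≤ bound (satisfied).

Check applicability: 2d = 16, n = 14.
2d − n = 2 > 0, so Plotkin applies.
Compute d/(2d−n) = 8/2 ≈ 4.0000.
⌊d/(2d−n)⌋ = 4.
Plotkin bound: M ≤ 2·4 = 8.
Given |C| = 7, check: satisfied.
This |C| is below the Plotkin bound.


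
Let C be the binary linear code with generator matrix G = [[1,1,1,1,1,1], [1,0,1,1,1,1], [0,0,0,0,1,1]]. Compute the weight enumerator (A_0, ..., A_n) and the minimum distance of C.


Weight distribution: A_0 = 1, A_1 = 1, A_2 = 1, A_3 = 2, A_4 = 1, A_5 = 1, A_6 = 1. Minimum distance d = 1.

Enumerate all 2^3 = 8 messages m ∈ F_2^3.
For each, compute codeword c = mG in F_2^6, then tally its weight.
  m = 000 → c = 000000, weight = 0.
  m = 100 → c = 111111, weight = 6.
  m = 010 → c = 101111, weight = 5.
  m = 110 → c = 010000, weight = 1.
  m = 001 → c = 000011, weight = 2.
  m = 101 → c = 111100, weight = 4.
  m = 011 → c = 101100, weight = 3.
  m = 111 → c = 010011, weight = 3.
Tally weights:
  weight 0: 1 codewords.
  weight 1: 1 codewords.
  weight 2: 1 codewords.
  weight 3: 2 codewords.
  weight 4: 1 codewords.
  weight 5: 1 codewords.
  weight 6: 1 codewords.
Minimum distance d = smallest w > 0 with A_w > 0 = 1.
Sanity: Σ A_w = 8 = 2^3 = 8 ✓.


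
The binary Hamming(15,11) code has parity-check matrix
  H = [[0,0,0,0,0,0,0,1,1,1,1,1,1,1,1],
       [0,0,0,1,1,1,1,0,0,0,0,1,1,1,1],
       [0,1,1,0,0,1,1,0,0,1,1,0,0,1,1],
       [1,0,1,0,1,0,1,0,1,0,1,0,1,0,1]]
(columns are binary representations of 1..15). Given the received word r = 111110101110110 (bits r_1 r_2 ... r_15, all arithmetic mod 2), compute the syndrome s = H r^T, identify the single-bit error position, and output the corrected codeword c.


s = (1, 1, 0, 1)^T, error position = 13, corrected codeword c = 111110101110010

Compute s = H r^T mod 2 one row at a time:
  s_1 = 0 + 1 + 1 + 1 + 0 + 1 + 1 + 0 = 5 ≡ 1 (mod 2).
  s_2 = 1 + 1 + 0 + 1 + 0 + 1 + 1 + 0 = 5 ≡ 1 (mod 2).
  s_3 = 1 + 1 + 0 + 1 + 1 + 1 + 1 + 0 = 6 ≡ 0 (mod 2).
  s_4 = 1 + 1 + 1 + 1 + 1 + 1 + 1 + 0 = 7 ≡ 1 (mod 2).
s = (1, 1, 0, 1)^T — this equals column 13 of H (binary 1101), so error is at position 13.
Correct: flip bit 13 of r = 111110101110110 to get c = 111110101110010.


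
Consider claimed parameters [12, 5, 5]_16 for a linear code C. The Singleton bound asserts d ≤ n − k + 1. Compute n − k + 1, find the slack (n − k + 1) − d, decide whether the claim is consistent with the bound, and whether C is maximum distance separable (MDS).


Singleton RHS = n − k + 1 = 8, slack = 3, bound satisfied, not MDS.

Singleton bound: d ≤ n − k + 1.
Here n = 12, k = 5, so n − k + 1 = 8.
Given d = 5, check d ≤ 8: YES.
Slack = (n − k + 1) − d = 3.
The code is NOT MDS (slack = 3 > 0).
Description: the claimed parameters are [12, 5, 5]_16; such a code would be non-MDS.


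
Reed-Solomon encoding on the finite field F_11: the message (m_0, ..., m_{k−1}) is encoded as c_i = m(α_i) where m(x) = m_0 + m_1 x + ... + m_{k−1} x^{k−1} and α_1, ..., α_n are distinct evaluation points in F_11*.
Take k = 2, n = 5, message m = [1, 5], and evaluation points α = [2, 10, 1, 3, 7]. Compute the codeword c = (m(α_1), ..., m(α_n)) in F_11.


c = [0, 7, 6, 5, 3]

Message polynomial: m(x) = 1 + 5·x (mod 11).
For each evaluation point α_i, compute m(α_i) mod 11:
  α_1 = 2: Horner steps 5 → 0, so m(2) = 0.
  α_2 = 10: Horner steps 5 → 7, so m(10) = 7.
  α_3 = 1: Horner steps 5 → 6, so m(1) = 6.
  α_4 = 3: Horner steps 5 → 5, so m(3) = 5.
  α_5 = 7: Horner steps 5 → 3, so m(7) = 3.
Codeword c = [0, 7, 6, 5, 3] ∈ F_11^5.


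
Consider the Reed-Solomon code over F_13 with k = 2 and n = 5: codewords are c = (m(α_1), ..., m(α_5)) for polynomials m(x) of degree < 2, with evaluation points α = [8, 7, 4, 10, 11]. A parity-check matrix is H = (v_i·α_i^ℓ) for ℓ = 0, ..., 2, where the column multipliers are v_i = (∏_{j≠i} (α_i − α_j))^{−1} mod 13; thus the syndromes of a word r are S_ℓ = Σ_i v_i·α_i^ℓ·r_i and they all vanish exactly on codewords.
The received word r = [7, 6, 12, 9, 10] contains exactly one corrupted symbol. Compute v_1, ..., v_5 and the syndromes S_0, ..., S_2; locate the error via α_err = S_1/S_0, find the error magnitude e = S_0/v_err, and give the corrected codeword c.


S = (10, 1, 4), error at position 3, error magnitude e = 9, c = [7, 6, 3, 9, 10].

Step 1: column multipliers v_i = (∏_{j≠i}(α_i − α_j))^{−1} mod 13.
  i = 1 (α = 8): (8−7)(8−4)(8−10)(8−11) = 1·4·(−2)·(−3) = 24 ≡ 11, so v_1 = 11^{−1} = 6 (mod 13).
  i = 2 (α = 7): (7−8)(7−4)(7−10)(7−11) = (−1)·3·(−3)·(−4) = −36 ≡ 3, so v_2 = 3^{−1} = 9 (mod 13).
  i = 3 (α = 4): (4−8)(4−7)(4−10)(4−11) = (−4)·(−3)·(−6)·(−7) = 504 ≡ 10, so v_3 = 10^{−1} = 4 (mod 13).
  i = 4 (α = 10): (10−8)(10−7)(10−4)(10−11) = 2·3·6·(−1) = −36 ≡ 3, so v_4 = 3^{−1} = 9 (mod 13).
  i = 5 (α = 11): (11−8)(11−7)(11−4)(11−10) = 3·4·7·1 = 84 ≡ 6, so v_5 = 6^{−1} = 11 (mod 13).
  v = [6, 9, 4, 9, 11].
Step 2: syndromes of r = [7, 6, 12, 9, 10] (all sums mod 13).
  S_0 = Σ v_i r_i = 6·7 + 9·6 + 4·12 + 9·9 + 11·10 = 335 ≡ 10.
  S_1 = Σ v_i α_i r_i = 6·8·7 + 9·7·6 + 4·4·12 + 9·10·9 + 11·11·10 = 2926 ≡ 1.
  α_i^2 mod 13 = [12, 10, 3, 9, 4].
  S_2 = Σ v_i α_i^2 r_i = 6·12·7 + 9·10·6 + 4·3·12 + 9·9·9 + 11·4·10 = 2357 ≡ 4.
  S = (10, 1, 4) ≠ 0, so r is not a codeword (an error is present).
Step 3: locate the error. For a single error e at position i, S_ℓ = v_i·e·α_i^ℓ, so α_err = S_1/S_0.
  S_0^{−1} = 10^{−1} = 4 (mod 13), so α_err = 1·4 = 4 ≡ 4 = α_3. Error position i = 3.
  Consistency check: S_2/S_1 = 4·1 = 4 ≡ 4 = α_err ✓ (single-error assumption holds).
Step 4: error magnitude e = S_0/v_3 = S_0·∏_{j≠3}(α_3 − α_j) = 10·10 = 100 ≡ 9 (mod 13).
Step 5: correct position 3: c_3 = r_3 − e = 12 − 9 ≡ 3 (mod 13). Hence c = [7, 6, 3, 9, 10].
  Check: interpolating c through the α_i gives m(x) = 12 + 1·x (degree < 2) with m(α_i) = c_i for every i, so c is indeed a codeword.


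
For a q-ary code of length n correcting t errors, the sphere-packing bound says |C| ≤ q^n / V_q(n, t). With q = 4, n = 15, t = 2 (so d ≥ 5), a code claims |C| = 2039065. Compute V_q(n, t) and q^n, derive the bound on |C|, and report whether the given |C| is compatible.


V_q(n, t) = 991, q^n = 1073741824, Hamming bound = 1083493, |C| = 2039065 > bound (violated).

Step 1: Compute V_q(n, t) = Σ_{j=0}^2 C(n, j) (q−1)^j.
  j = 0: C(15,0)·(3)^0 = 1·1 = 1.
  j = 1: C(15,1)·(3)^1 = 15·3 = 45.
  j = 2: C(15,2)·(3)^2 = 105·9 = 945.
  V_q(n, t) = 1 + 45 + 945 = 991.
Step 2: q^n = 4^15 = 1073741824.
Step 3: Hamming bound ⌊q^n / V_q(n,t)⌋ = ⌊1073741824/991⌋ = 1083493.
Step 4: Compare |C| = 2039065 to 1083493: violated.
The claimed |C| lies above the Hamming bound, so no 4-ary code of length 15 with d ≥ 5 can have 2039065 codewords.


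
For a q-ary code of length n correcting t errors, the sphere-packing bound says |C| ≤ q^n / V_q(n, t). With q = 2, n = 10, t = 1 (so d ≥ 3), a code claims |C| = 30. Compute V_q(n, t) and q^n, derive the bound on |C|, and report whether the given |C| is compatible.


V_q(n, t) = 11, q^n = 1024, Hamming bound = 93, |C| = 30 ≤ bound (satisfied).

Step 1: Compute V_q(n, t) = Σ_{j=0}^1 C(n, j) (q−1)^j.
  j = 0: C(10,0)·(1)^0 = 1·1 = 1.
  j = 1: C(10,1)·(1)^1 = 10·1 = 10.
  V_q(n, t) = 1 + 10 = 11.
Step 2: q^n = 2^10 = 1024.
Step 3: Hamming bound ⌊q^n / V_q(n,t)⌋ = ⌊1024/11⌋ = 93.
Step 4: Compare |C| = 30 to 93: satisfied.
The claimed |C| lies below the Hamming bound.


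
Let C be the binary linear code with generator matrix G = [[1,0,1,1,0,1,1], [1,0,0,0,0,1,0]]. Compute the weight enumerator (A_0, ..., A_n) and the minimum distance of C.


Weight distribution: A_0 = 1, A_2 = 1, A_3 = 1, A_5 = 1. Minimum distance d = 2.

Enumerate all 2^2 = 4 messages m ∈ F_2^2.
For each, compute codeword c = mG in F_2^7, then tally its weight.
  m = 00 → c = 0000000, weight = 0.
  m = 10 → c = 1011011, weight = 5.
  m = 01 → c = 1000010, weight = 2.
  m = 11 → c = 0011001, weight = 3.
Tally weights:
  weight 0: 1 codewords.
  weight 2: 1 codewords.
  weight 3: 1 codewords.
  weight 5: 1 codewords.
Minimum distance d = smallest w > 0 with A_w > 0 = 2.
Sanity: Σ A_w = 4 = 2^2 = 4 ✓.


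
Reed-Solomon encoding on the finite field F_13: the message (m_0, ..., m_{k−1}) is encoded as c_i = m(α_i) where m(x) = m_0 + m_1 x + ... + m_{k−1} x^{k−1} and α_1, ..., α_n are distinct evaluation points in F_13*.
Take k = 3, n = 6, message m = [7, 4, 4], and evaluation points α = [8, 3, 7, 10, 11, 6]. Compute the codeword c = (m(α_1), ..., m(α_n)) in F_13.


c = [9, 3, 10, 5, 2, 6]

Message polynomial: m(x) = 7 + 4·x + 4·x^2 (mod 13).
For each evaluation point α_i, compute m(α_i) mod 13:
  α_1 = 8: Horner steps 4 → 10 → 9, so m(8) = 9.
  α_2 = 3: Horner steps 4 → 3 → 3, so m(3) = 3.
  α_3 = 7: Horner steps 4 → 6 → 10, so m(7) = 10.
  α_4 = 10: Horner steps 4 → 5 → 5, so m(10) = 5.
  α_5 = 11: Horner steps 4 → 9 → 2, so m(11) = 2.
  α_6 = 6: Horner steps 4 → 2 → 6, so m(6) = 6.
Codeword c = [9, 3, 10, 5, 2, 6] ∈ F_13^6.


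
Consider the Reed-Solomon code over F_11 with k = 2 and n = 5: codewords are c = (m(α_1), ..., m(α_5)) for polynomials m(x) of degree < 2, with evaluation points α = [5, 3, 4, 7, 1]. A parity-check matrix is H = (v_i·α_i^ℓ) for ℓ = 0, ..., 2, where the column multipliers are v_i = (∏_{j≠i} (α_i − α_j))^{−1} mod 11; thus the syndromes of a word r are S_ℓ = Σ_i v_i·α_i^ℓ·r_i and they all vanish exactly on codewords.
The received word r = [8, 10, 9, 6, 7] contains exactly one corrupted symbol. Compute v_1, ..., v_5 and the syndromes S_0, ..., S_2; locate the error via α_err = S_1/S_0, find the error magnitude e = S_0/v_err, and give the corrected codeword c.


S = (6, 6, 6), error at position 5, error magnitude e = 6, c = [8, 10, 9, 6, 1].

Step 1: column multipliers v_i = (∏_{j≠i}(α_i − α_j))^{−1} mod 11.
  i = 1 (α = 5): (5−3)(5−4)(5−7)(5−1) = 2·1·(−2)·4 = −16 ≡ 6, so v_1 = 6^{−1} = 2 (mod 11).
  i = 2 (α = 3): (3−5)(3−4)(3−7)(3−1) = (−2)·(−1)·(−4)·2 = −16 ≡ 6, so v_2 = 6^{−1} = 2 (mod 11).
  i = 3 (α = 4): (4−5)(4−3)(4−7)(4−1) = (−1)·1·(−3)·3 = 9 ≡ 9, so v_3 = 9^{−1} = 5 (mod 11).
  i = 4 (α = 7): (7−5)(7−3)(7−4)(7−1) = 2·4·3·6 = 144 ≡ 1, so v_4 = 1^{−1} = 1 (mod 11).
  i = 5 (α = 1): (1−5)(1−3)(1−4)(1−7) = (−4)·(−2)·(−3)·(−6) = 144 ≡ 1, so v_5 = 1^{−1} = 1 (mod 11).
  v = [2, 2, 5, 1, 1].
Step 2: syndromes of r = [8, 10, 9, 6, 7] (all sums mod 11).
  S_0 = Σ v_i r_i = 2·8 + 2·10 + 5·9 + 1·6 + 1·7 = 94 ≡ 6.
  S_1 = Σ v_i α_i r_i = 2·5·8 + 2·3·10 + 5·4·9 + 1·7·6 + 1·1·7 = 369 ≡ 6.
  α_i^2 mod 11 = [3, 9, 5, 5, 1].
  S_2 = Σ v_i α_i^2 r_i = 2·3·8 + 2·9·10 + 5·5·9 + 1·5·6 + 1·1·7 = 490 ≡ 6.
  S = (6, 6, 6) ≠ 0, so r is not a codeword (an error is present).
Step 3: locate the error. For a single error e at position i, S_ℓ = v_i·e·α_i^ℓ, so α_err = S_1/S_0.
  S_0^{−1} = 6^{−1} = 2 (mod 11), so α_err = 6·2 = 12 ≡ 1 = α_5. Error position i = 5.
  Consistency check: S_2/S_1 = 6·2 = 12 ≡ 1 = α_err ✓ (single-error assumption holds).
Step 4: error magnitude e = S_0/v_5 = S_0·∏_{j≠5}(α_5 − α_j) = 6·1 = 6 ≡ 6 (mod 11).
Step 5: correct position 5: c_5 = r_5 − e = 7 − 6 ≡ 1 (mod 11). Hence c = [8, 10, 9, 6, 1].
  Check: interpolating c through the α_i gives m(x) = 2 + 10·x (degree < 2) with m(α_i) = c_i for every i, so c is indeed a codeword.


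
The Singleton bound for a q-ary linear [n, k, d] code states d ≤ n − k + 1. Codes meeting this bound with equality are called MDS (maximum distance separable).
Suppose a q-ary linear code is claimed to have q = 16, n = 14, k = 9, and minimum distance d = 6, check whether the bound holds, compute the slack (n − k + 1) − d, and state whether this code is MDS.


Singleton RHS = n − k + 1 = 6, slack = 0, bound satisfied, MDS.

Singleton bound: d ≤ n − k + 1.
Here n = 14, k = 9, so n − k + 1 = 6.
Given d = 6, check d ≤ 6: YES.
Slack = (n − k + 1) − d = 0.
The code is MDS (slack = 0).
Description: the claimed parameters are [14, 9, 6]_16; such a code would be MDS (meets Singleton bound).


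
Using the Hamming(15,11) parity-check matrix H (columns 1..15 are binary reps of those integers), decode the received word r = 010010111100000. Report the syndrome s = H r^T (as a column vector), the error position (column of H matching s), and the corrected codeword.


s = (1, 0, 1, 1)^T, error position = 11, corrected codeword c = 010010111110000

Compute s = H r^T mod 2 one row at a time:
  s_1 = 1 + 1 + 1 + 0 + 0 + 0 + 0 + 0 = 3 ≡ 1 (mod 2).
  s_2 = 0 + 1 + 0 + 1 + 0 + 0 + 0 + 0 = 2 ≡ 0 (mod 2).
  s_3 = 1 + 0 + 0 + 1 + 1 + 0 + 0 + 0 = 3 ≡ 1 (mod 2).
  s_4 = 0 + 0 + 1 + 1 + 1 + 0 + 0 + 0 = 3 ≡ 1 (mod 2).
s = (1, 0, 1, 1)^T — this equals column 11 of H (binary 1011), so error is at position 11.
Correct: flip bit 11 of r = 010010111100000 to get c = 010010111110000.


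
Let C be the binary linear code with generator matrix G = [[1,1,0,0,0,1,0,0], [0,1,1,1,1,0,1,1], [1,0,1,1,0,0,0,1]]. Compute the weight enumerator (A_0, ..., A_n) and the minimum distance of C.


Weight distribution: A_0 = 1, A_3 = 2, A_4 = 2, A_5 = 1, A_6 = 1, A_7 = 1. Minimum distance d = 3.

Enumerate all 2^3 = 8 messages m ∈ F_2^3.
For each, compute codeword c = mG in F_2^8, then tally its weight.
  m = 000 → c = 00000000, weight = 0.
  m = 100 → c = 11000100, weight = 3.
  m = 010 → c = 01111011, weight = 6.
  m = 110 → c = 10111111, weight = 7.
  m = 001 → c = 10110001, weight = 4.
  m = 101 → c = 01110101, weight = 5.
  m = 011 → c = 11001010, weight = 4.
  m = 111 → c = 00001110, weight = 3.
Tally weights:
  weight 0: 1 codewords.
  weight 3: 2 codewords.
  weight 4: 2 codewords.
  weight 5: 1 codewords.
  weight 6: 1 codewords.
  weight 7: 1 codewords.
Minimum distance d = smallest w > 0 with A_w > 0 = 3.
Sanity: Σ A_w = 8 = 2^3 = 8 ✓.


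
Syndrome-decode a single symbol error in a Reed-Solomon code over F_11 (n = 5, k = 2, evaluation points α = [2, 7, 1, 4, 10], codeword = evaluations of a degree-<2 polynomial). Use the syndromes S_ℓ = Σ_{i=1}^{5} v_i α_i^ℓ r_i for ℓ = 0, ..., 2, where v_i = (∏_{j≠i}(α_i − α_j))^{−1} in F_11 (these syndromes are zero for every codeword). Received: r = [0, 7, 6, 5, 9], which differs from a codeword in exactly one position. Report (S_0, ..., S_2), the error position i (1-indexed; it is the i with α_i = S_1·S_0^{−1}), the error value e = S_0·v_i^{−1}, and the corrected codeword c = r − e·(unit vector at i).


S = (10, 10, 10), error at position 3, error magnitude e = 3, c = [0, 7, 3, 5, 9].

Step 1: column multipliers v_i = (∏_{j≠i}(α_i − α_j))^{−1} mod 11.
  i = 1 (α = 2): (2−7)(2−1)(2−4)(2−10) = (−5)·1·(−2)·(−8) = −80 ≡ 8, so v_1 = 8^{−1} = 7 (mod 11).
  i = 2 (α = 7): (7−2)(7−1)(7−4)(7−10) = 5·6·3·(−3) = −270 ≡ 5, so v_2 = 5^{−1} = 9 (mod 11).
  i = 3 (α = 1): (1−2)(1−7)(1−4)(1−10) = (−1)·(−6)·(−3)·(−9) = 162 ≡ 8, so v_3 = 8^{−1} = 7 (mod 11).
  i = 4 (α = 4): (4−2)(4−7)(4−1)(4−10) = 2·(−3)·3·(−6) = 108 ≡ 9, so v_4 = 9^{−1} = 5 (mod 11).
  i = 5 (α = 10): (10−2)(10−7)(10−1)(10−4) = 8·3·9·6 = 1296 ≡ 9, so v_5 = 9^{−1} = 5 (mod 11).
  v = [7, 9, 7, 5, 5].
Step 2: syndromes of r = [0, 7, 6, 5, 9] (all sums mod 11).
  S_0 = Σ v_i r_i = 7·0 + 9·7 + 7·6 + 5·5 + 5·9 = 175 ≡ 10.
  S_1 = Σ v_i α_i r_i = 7·2·0 + 9·7·7 + 7·1·6 + 5·4·5 + 5·10·9 = 1033 ≡ 10.
  α_i^2 mod 11 = [4, 5, 1, 5, 1].
  S_2 = Σ v_i α_i^2 r_i = 7·4·0 + 9·5·7 + 7·1·6 + 5·5·5 + 5·1·9 = 527 ≡ 10.
  S = (10, 10, 10) ≠ 0, so r is not a codeword (an error is present).
Step 3: locate the error. For a single error e at position i, S_ℓ = v_i·e·α_i^ℓ, so α_err = S_1/S_0.
  S_0^{−1} = 10^{−1} = 10 (mod 11), so α_err = 10·10 = 100 ≡ 1 = α_3. Error position i = 3.
  Consistency check: S_2/S_1 = 10·10 = 100 ≡ 1 = α_err ✓ (single-error assumption holds).
Step 4: error magnitude e = S_0/v_3 = S_0·∏_{j≠3}(α_3 − α_j) = 10·8 = 80 ≡ 3 (mod 11).
Step 5: correct position 3: c_3 = r_3 − e = 6 − 3 ≡ 3 (mod 11). Hence c = [0, 7, 3, 5, 9].
  Check: interpolating c through the α_i gives m(x) = 6 + 8·x (degree < 2) with m(α_i) = c_i for every i, so c is indeed a codeword.


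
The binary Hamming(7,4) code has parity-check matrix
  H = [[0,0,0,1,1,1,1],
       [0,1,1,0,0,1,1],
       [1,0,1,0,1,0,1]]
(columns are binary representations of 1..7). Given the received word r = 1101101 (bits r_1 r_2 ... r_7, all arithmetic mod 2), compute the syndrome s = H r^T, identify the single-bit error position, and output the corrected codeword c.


s = (1, 0, 1)^T, error position = 5, corrected codeword c = 1101001

Compute s = H r^T mod 2 one row at a time:
  s_1 = 1 + 1 + 0 + 1 = 3 ≡ 1 (mod 2).
  s_2 = 1 + 0 + 0 + 1 = 2 ≡ 0 (mod 2).
  s_3 = 1 + 0 + 1 + 1 = 3 ≡ 1 (mod 2).
s = (1, 0, 1)^T — this equals column 5 of H (binary 101), so error is at position 5.
Correct: flip bit 5 of r = 1101101 to get c = 1101001.


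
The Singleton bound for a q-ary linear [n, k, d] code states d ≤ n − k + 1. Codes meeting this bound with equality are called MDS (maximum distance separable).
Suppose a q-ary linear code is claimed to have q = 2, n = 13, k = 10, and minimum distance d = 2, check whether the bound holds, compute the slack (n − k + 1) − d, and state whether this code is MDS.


Singleton RHS = n − k + 1 = 4, slack = 2, bound satisfied, not MDS.

Singleton bound: d ≤ n − k + 1.
Here n = 13, k = 10, so n − k + 1 = 4.
Given d = 2, check d ≤ 4: YES.
Slack = (n − k + 1) − d = 2.
The code is NOT MDS (slack = 2 > 0).
Description: the claimed parameters are [13, 10, 2]_2; such a code would be non-MDS.


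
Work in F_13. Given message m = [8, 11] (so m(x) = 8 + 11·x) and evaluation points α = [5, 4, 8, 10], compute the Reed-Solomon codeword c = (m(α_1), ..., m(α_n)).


c = [11, 0, 5, 1]

Message polynomial: m(x) = 8 + 11·x (mod 13).
For each evaluation point α_i, compute m(α_i) mod 13:
  α_1 = 5: Horner steps 11 → 11, so m(5) = 11.
  α_2 = 4: Horner steps 11 → 0, so m(4) = 0.
  α_3 = 8: Horner steps 11 → 5, so m(8) = 5.
  α_4 = 10: Horner steps 11 → 1, so m(10) = 1.
Codeword c = [11, 0, 5, 1] ∈ F_13^4.


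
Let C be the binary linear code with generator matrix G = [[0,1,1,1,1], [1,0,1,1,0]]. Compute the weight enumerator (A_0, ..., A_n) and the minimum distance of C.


Weight distribution: A_0 = 1, A_3 = 2, A_4 = 1. Minimum distance d = 3.

Enumerate all 2^2 = 4 messages m ∈ F_2^2.
For each, compute codeword c = mG in F_2^5, then tally its weight.
  m = 00 → c = 00000, weight = 0.
  m = 10 → c = 01111, weight = 4.
  m = 01 → c = 10110, weight = 3.
  m = 11 → c = 11001, weight = 3.
Tally weights:
  weight 0: 1 codewords.
  weight 3: 2 codewords.
  weight 4: 1 codewords.
Minimum distance d = smallest w > 0 with A_w > 0 = 3.
Sanity: Σ A_w = 4 = 2^2 = 4 ✓.


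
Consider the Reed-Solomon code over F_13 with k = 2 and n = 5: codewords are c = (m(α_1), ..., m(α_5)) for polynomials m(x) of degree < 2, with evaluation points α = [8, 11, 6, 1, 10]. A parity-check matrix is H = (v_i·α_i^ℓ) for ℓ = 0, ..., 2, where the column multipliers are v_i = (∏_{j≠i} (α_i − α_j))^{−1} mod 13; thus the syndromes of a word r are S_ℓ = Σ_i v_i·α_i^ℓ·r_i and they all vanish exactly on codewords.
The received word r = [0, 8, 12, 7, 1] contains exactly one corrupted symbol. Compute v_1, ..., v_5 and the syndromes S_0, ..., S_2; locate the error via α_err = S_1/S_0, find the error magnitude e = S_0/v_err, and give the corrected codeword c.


S = (1, 1, 1), error at position 4, error magnitude e = 4, c = [0, 8, 12, 3, 1].

Step 1: column multipliers v_i = (∏_{j≠i}(α_i − α_j))^{−1} mod 13.
  i = 1 (α = 8): (8−11)(8−6)(8−1)(8−10) = (−3)·2·7·(−2) = 84 ≡ 6, so v_1 = 6^{−1} = 11 (mod 13).
  i = 2 (α = 11): (11−8)(11−6)(11−1)(11−10) = 3·5·10·1 = 150 ≡ 7, so v_2 = 7^{−1} = 2 (mod 13).
  i = 3 (α = 6): (6−8)(6−11)(6−1)(6−10) = (−2)·(−5)·5·(−4) = −200 ≡ 8, so v_3 = 8^{−1} = 5 (mod 13).
  i = 4 (α = 1): (1−8)(1−11)(1−6)(1−10) = (−7)·(−10)·(−5)·(−9) = 3150 ≡ 4, so v_4 = 4^{−1} = 10 (mod 13).
  i = 5 (α = 10): (10−8)(10−11)(10−6)(10−1) = 2·(−1)·4·9 = −72 ≡ 6, so v_5 = 6^{−1} = 11 (mod 13).
  v = [11, 2, 5, 10, 11].
Step 2: syndromes of r = [0, 8, 12, 7, 1] (all sums mod 13).
  S_0 = Σ v_i r_i = 11·0 + 2·8 + 5·12 + 10·7 + 11·1 = 157 ≡ 1.
  S_1 = Σ v_i α_i r_i = 11·8·0 + 2·11·8 + 5·6·12 + 10·1·7 + 11·10·1 = 716 ≡ 1.
  α_i^2 mod 13 = [12, 4, 10, 1, 9].
  S_2 = Σ v_i α_i^2 r_i = 11·12·0 + 2·4·8 + 5·10·12 + 10·1·7 + 11·9·1 = 833 ≡ 1.
  S = (1, 1, 1) ≠ 0, so r is not a codeword (an error is present).
Step 3: locate the error. For a single error e at position i, S_ℓ = v_i·e·α_i^ℓ, so α_err = S_1/S_0.
  S_0^{−1} = 1^{−1} = 1 (mod 13), so α_err = 1·1 = 1 ≡ 1 = α_4. Error position i = 4.
  Consistency check: S_2/S_1 = 1·1 = 1 ≡ 1 = α_err ✓ (single-error assumption holds).
Step 4: error magnitude e = S_0/v_4 = S_0·∏_{j≠4}(α_4 − α_j) = 1·4 = 4 ≡ 4 (mod 13).
Step 5: correct position 4: c_4 = r_4 − e = 7 − 4 ≡ 3 (mod 13). Hence c = [0, 8, 12, 3, 1].
  Check: interpolating c through the α_i gives m(x) = 9 + 7·x (degree < 2) with m(α_i) = c_i for every i, so c is indeed a codeword.


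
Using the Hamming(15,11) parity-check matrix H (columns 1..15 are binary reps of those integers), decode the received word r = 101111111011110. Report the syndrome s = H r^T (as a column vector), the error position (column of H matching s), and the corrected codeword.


s = (0, 1, 1, 1)^T, error position = 7, corrected codeword c = 101111011011110

Compute s = H r^T mod 2 one row at a time:
  s_1 = 1 + 1 + 0 + 1 + 1 + 1 + 1 + 0 = 6 ≡ 0 (mod 2).
  s_2 = 1 + 1 + 1 + 1 + 1 + 1 + 1 + 0 = 7 ≡ 1 (mod 2).
  s_3 = 0 + 1 + 1 + 1 + 0 + 1 + 1 + 0 = 5 ≡ 1 (mod 2).
  s_4 = 1 + 1 + 1 + 1 + 1 + 1 + 1 + 0 = 7 ≡ 1 (mod 2).
s = (0, 1, 1, 1)^T — this equals column 7 of H (binary 0111), so error is at position 7.
Correct: flip bit 7 of r = 101111111011110 to get c = 101111011011110.


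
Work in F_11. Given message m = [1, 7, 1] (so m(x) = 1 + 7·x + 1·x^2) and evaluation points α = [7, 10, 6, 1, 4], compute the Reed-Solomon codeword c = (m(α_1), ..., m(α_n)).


c = [0, 6, 2, 9, 1]

Message polynomial: m(x) = 1 + 7·x + 1·x^2 (mod 11).
For each evaluation point α_i, compute m(α_i) mod 11:
  α_1 = 7: Horner steps 1 → 3 → 0, so m(7) = 0.
  α_2 = 10: Horner steps 1 → 6 → 6, so m(10) = 6.
  α_3 = 6: Horner steps 1 → 2 → 2, so m(6) = 2.
  α_4 = 1: Horner steps 1 → 8 → 9, so m(1) = 9.
  α_5 = 4: Horner steps 1 → 0 → 1, so m(4) = 1.
Codeword c = [0, 6, 2, 9, 1] ∈ F_11^5.


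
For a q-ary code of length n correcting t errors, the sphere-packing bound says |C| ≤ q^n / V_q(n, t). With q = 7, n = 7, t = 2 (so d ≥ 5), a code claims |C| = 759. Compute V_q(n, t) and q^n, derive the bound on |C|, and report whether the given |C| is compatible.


V_q(n, t) = 799, q^n = 823543, Hamming bound = 1030, |C| = 759 ≤ bound (satisfied).

Step 1: Compute V_q(n, t) = Σ_{j=0}^2 C(n, j) (q−1)^j.
  j = 0: C(7,0)·(6)^0 = 1·1 = 1.
  j = 1: C(7,1)·(6)^1 = 7·6 = 42.
  j = 2: C(7,2)·(6)^2 = 21·36 = 756.
  V_q(n, t) = 1 + 42 + 756 = 799.
Step 2: q^n = 7^7 = 823543.
Step 3: Hamming bound ⌊q^n / V_q(n,t)⌋ = ⌊823543/799⌋ = 1030.
Step 4: Compare |C| = 759 to 1030: satisfied.
The claimed |C| lies below the Hamming bound.


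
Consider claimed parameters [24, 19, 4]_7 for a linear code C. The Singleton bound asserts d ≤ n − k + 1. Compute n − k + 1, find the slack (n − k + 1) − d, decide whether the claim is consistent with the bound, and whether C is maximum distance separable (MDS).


Singleton RHS = n − k + 1 = 6, slack = 2, bound satisfied, not MDS.

Singleton bound: d ≤ n − k + 1.
Here n = 24, k = 19, so n − k + 1 = 6.
Given d = 4, check d ≤ 6: YES.
Slack = (n − k + 1) − d = 2.
The code is NOT MDS (slack = 2 > 0).
Description: the claimed parameters are [24, 19, 4]_7; such a code would be non-MDS.


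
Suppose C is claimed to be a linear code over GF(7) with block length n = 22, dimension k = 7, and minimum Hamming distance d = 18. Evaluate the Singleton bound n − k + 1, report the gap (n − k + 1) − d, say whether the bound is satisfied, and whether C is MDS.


Singleton RHS = n − k + 1 = 16, slack = -2, bound violated (no such code; not MDS).

Singleton bound: d ≤ n − k + 1.
Here n = 22, k = 7, so n − k + 1 = 16.
Given d = 18, check d ≤ 16: NO.
Slack = (n − k + 1) − d = -2.
The slack is negative: d = 18 exceeds n − k + 1 = 16 by 2, so the Singleton bound is violated and no linear [22, 7, 18]_7 code can exist. In particular it is not MDS (MDS requires d = n − k + 1 exactly).
Description: the claimed parameters are [22, 7, 18]_7; such a code would be impossible (violates the Singleton bound).


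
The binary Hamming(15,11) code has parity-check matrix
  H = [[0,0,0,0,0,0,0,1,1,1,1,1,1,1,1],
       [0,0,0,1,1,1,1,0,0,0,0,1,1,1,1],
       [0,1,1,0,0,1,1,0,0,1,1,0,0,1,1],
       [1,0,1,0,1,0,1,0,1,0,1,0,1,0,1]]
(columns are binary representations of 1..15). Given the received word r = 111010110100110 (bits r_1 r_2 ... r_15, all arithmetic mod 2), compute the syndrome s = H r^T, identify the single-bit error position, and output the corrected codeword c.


s = (0, 0, 1, 1)^T, error position = 3, corrected codeword c = 110010110100110

Compute s = H r^T mod 2 one row at a time:
  s_1 = 1 + 0 + 1 + 0 + 0 + 1 + 1 + 0 = 4 ≡ 0 (mod 2).
  s_2 = 0 + 1 + 0 + 1 + 0 + 1 + 1 + 0 = 4 ≡ 0 (mod 2).
  s_3 = 1 + 1 + 0 + 1 + 1 + 0 + 1 + 0 = 5 ≡ 1 (mod 2).
  s_4 = 1 + 1 + 1 + 1 + 0 + 0 + 1 + 0 = 5 ≡ 1 (mod 2).
s = (0, 0, 1, 1)^T — this equals column 3 of H (binary 0011), so error is at position 3.
Correct: flip bit 3 of r = 111010110100110 to get c = 110010110100110.


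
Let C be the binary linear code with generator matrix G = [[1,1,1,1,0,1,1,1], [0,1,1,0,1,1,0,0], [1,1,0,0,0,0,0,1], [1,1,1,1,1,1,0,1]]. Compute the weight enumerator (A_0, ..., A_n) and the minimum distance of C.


Weight distribution: A_0 = 1, A_2 = 2, A_3 = 2, A_4 = 5, A_5 = 4, A_7 = 2. Minimum distance d = 2.

Enumerate all 2^4 = 16 messages m ∈ F_2^4.
For each, compute codeword c = mG in F_2^8, then tally its weight.
  m = 0000 → c = 00000000, weight = 0.
  m = 1000 → c = 11110111, weight = 7.
  m = 0100 → c = 01101100, weight = 4.
  m = 1100 → c = 10011011, weight = 5.
  m = 0010 → c = 11000001, weight = 3.
  m = 1010 → c = 00110110, weight = 4.
  m = 0110 → c = 10101101, weight = 5.
  m = 1110 → c = 01011010, weight = 4.
  m = 0001 → c = 11111101, weight = 7.
  m = 1001 → c = 00001010, weight = 2.
  m = 0101 → c = 10010001, weight = 3.
  m = 1101 → c = 01100110, weight = 4.
  m = 0011 → c = 00111100, weight = 4.
  m = 1011 → c = 11001011, weight = 5.
  m = 0111 → c = 01010000, weight = 2.
  m = 1111 → c = 10100111, weight = 5.
Tally weights:
  weight 0: 1 codewords.
  weight 2: 2 codewords.
  weight 3: 2 codewords.
  weight 4: 5 codewords.
  weight 5: 4 codewords.
  weight 7: 2 codewords.
Minimum distance d = smallest w > 0 with A_w > 0 = 2.
Sanity: Σ A_w = 16 = 2^4 = 16 ✓.


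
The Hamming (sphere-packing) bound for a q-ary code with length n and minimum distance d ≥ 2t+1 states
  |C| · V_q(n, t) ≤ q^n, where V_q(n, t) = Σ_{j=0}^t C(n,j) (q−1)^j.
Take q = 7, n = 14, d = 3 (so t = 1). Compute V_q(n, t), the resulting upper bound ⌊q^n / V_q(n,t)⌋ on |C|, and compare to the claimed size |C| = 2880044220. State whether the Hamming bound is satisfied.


V_q(n, t) = 85, q^n = 678223072849, Hamming bound = 7979094974, |C| = 2880044220 ≤ bound (satisfied).

Step 1: Compute V_q(n, t) = Σ_{j=0}^1 C(n, j) (q−1)^j.
  j = 0: C(14,0)·(6)^0 = 1·1 = 1.
  j = 1: C(14,1)·(6)^1 = 14·6 = 84.
  V_q(n, t) = 1 + 84 = 85.
Step 2: q^n = 7^14 = 678223072849.
Step 3: Hamming bound ⌊q^n / V_q(n,t)⌋ = ⌊678223072849/85⌋ = 7979094974.
Step 4: Compare |C| = 2880044220 to 7979094974: satisfied.
The claimed |C| lies below the Hamming bound.


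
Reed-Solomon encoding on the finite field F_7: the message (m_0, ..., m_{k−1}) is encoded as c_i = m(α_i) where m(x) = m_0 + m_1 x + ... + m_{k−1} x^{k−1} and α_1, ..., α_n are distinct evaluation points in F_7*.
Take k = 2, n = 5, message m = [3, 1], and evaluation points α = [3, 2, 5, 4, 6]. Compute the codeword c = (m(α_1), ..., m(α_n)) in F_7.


c = [6, 5, 1, 0, 2]

Message polynomial: m(x) = 3 + 1·x (mod 7).
For each evaluation point α_i, compute m(α_i) mod 7:
  α_1 = 3: Horner steps 1 → 6, so m(3) = 6.
  α_2 = 2: Horner steps 1 → 5, so m(2) = 5.
  α_3 = 5: Horner steps 1 → 1, so m(5) = 1.
  α_4 = 4: Horner steps 1 → 0, so m(4) = 0.
  α_5 = 6: Horner steps 1 → 2, so m(6) = 2.
Codeword c = [6, 5, 1, 0, 2] ∈ F_7^5.


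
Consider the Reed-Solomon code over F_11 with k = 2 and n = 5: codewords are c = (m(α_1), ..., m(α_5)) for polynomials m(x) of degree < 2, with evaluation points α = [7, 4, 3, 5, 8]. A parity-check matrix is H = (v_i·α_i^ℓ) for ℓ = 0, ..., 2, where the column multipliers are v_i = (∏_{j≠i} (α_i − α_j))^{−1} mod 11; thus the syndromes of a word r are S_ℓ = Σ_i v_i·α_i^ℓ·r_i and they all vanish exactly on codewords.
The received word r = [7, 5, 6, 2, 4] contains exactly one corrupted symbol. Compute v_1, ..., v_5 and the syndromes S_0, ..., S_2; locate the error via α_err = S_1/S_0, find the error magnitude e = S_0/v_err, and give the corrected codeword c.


S = (6, 7, 10), error at position 3, error magnitude e = 9, c = [7, 5, 8, 2, 4].

Step 1: column multipliers v_i = (∏_{j≠i}(α_i − α_j))^{−1} mod 11.
  i = 1 (α = 7): (7−4)(7−3)(7−5)(7−8) = 3·4·2·(−1) = −24 ≡ 9, so v_1 = 9^{−1} = 5 (mod 11).
  i = 2 (α = 4): (4−7)(4−3)(4−5)(4−8) = (−3)·1·(−1)·(−4) = −12 ≡ 10, so v_2 = 10^{−1} = 10 (mod 11).
  i = 3 (α = 3): (3−7)(3−4)(3−5)(3−8) = (−4)·(−1)·(−2)·(−5) = 40 ≡ 7, so v_3 = 7^{−1} = 8 (mod 11).
  i = 4 (α = 5): (5−7)(5−4)(5−3)(5−8) = (−2)·1·2·(−3) = 12 ≡ 1, so v_4 = 1^{−1} = 1 (mod 11).
  i = 5 (α = 8): (8−7)(8−4)(8−3)(8−5) = 1·4·5·3 = 60 ≡ 5, so v_5 = 5^{−1} = 9 (mod 11).
  v = [5, 10, 8, 1, 9].
Step 2: syndromes of r = [7, 5, 6, 2, 4] (all sums mod 11).
  S_0 = Σ v_i r_i = 5·7 + 10·5 + 8·6 + 1·2 + 9·4 = 171 ≡ 6.
  S_1 = Σ v_i α_i r_i = 5·7·7 + 10·4·5 + 8·3·6 + 1·5·2 + 9·8·4 = 887 ≡ 7.
  α_i^2 mod 11 = [5, 5, 9, 3, 9].
  S_2 = Σ v_i α_i^2 r_i = 5·5·7 + 10·5·5 + 8·9·6 + 1·3·2 + 9·9·4 = 1187 ≡ 10.
  S = (6, 7, 10) ≠ 0, so r is not a codeword (an error is present).
Step 3: locate the error. For a single error e at position i, S_ℓ = v_i·e·α_i^ℓ, so α_err = S_1/S_0.
  S_0^{−1} = 6^{−1} = 2 (mod 11), so α_err = 7·2 = 14 ≡ 3 = α_3. Error position i = 3.
  Consistency check: S_2/S_1 = 10·8 = 80 ≡ 3 = α_err ✓ (single-error assumption holds).
Step 4: error magnitude e = S_0/v_3 = S_0·∏_{j≠3}(α_3 − α_j) = 6·7 = 42 ≡ 9 (mod 11).
Step 5: correct position 3: c_3 = r_3 − e = 6 − 9 ≡ 8 (mod 11). Hence c = [7, 5, 8, 2, 4].
  Check: interpolating c through the α_i gives m(x) = 6 + 8·x (degree < 2) with m(α_i) = c_i for every i, so c is indeed a codeword.


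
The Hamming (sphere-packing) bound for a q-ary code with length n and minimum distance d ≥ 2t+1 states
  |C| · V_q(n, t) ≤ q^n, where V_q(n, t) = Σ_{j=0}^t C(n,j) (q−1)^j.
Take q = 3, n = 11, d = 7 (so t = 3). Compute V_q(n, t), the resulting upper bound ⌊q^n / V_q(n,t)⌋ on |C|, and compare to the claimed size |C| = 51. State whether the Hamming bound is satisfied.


V_q(n, t) = 1563, q^n = 177147, Hamming bound = 113, |C| = 51 ≤ bound (satisfied).

Step 1: Compute V_q(n, t) = Σ_{j=0}^3 C(n, j) (q−1)^j.
  j = 0: C(11,0)·(2)^0 = 1·1 = 1.
  j = 1: C(11,1)·(2)^1 = 11·2 = 22.
  j = 2: C(11,2)·(2)^2 = 55·4 = 220.
  j = 3: C(11,3)·(2)^3 = 165·8 = 1320.
  V_q(n, t) = 1 + 22 + 220 + 1320 = 1563.
Step 2: q^n = 3^11 = 177147.
Step 3: Hamming bound ⌊q^n / V_q(n,t)⌋ = ⌊177147/1563⌋ = 113.
Step 4: Compare |C| = 51 to 113: satisfied.
The claimed |C| lies below the Hamming bound.


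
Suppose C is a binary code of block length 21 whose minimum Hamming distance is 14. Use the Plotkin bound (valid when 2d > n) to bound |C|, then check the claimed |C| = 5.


Plotkin bound M ≤ 4; given |C| = 5 > bound (violated).

Check applicability: 2d = 28, n = 21.
2d − n = 7 > 0, so Plotkin applies.
Compute d/(2d−n) = 14/7 ≈ 2.0000.
⌊d/(2d−n)⌋ = 2.
Plotkin bound: M ≤ 2·2 = 4.
Given |C| = 5, check: VIOLATED.
This |C| is above the Plotkin bound, so no binary code with n = 21, d = 14 and 5 codewords exists.
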